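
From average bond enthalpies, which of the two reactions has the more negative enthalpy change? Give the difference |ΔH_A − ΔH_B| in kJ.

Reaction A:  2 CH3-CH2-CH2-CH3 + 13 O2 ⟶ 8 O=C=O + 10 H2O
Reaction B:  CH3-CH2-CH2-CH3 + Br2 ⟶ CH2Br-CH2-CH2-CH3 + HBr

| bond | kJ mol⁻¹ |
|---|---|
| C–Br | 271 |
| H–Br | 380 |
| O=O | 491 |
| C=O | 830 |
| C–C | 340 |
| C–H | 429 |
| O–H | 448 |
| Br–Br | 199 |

Reaction A, by 5214 kJ

Reaction A:
  Bonds broken (reactants):
    C–C: 6 × 340 = 2040
    C–H: 20 × 429 = 8580
    O=O: 13 × 491 = 6383
    Σ(broken) = 17003 kJ
  Bonds formed (products):
    C=O: 16 × 830 = 13280
    O–H: 20 × 448 = 8960
    Σ(formed) = 22240 kJ
  ΔH_A = 17003 − 22240 = −5237 kJ
Reaction B:
  Bonds broken (reactants):
    Br–Br: 1 × 199 = 199
    C–C: 3 × 340 = 1020
    C–H: 10 × 429 = 4290
    Σ(broken) = 5509 kJ
  Bonds formed (products):
    C–Br: 1 × 271 = 271
    C–C: 3 × 340 = 1020
    C–H: 9 × 429 = 3861
    H–Br: 1 × 380 = 380
    Σ(formed) = 5532 kJ
  ΔH_B = 5509 − 5532 = −23 kJ
ΔH_A − ΔH_B = −5214 kJ, so reaction A has the more negative ΔH; |ΔH_A − ΔH_B| = 5214 kJ.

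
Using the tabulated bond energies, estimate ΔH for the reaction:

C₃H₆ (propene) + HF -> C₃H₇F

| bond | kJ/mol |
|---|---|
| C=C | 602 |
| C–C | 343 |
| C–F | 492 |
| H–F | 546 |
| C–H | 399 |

Bonds broken (reactants):
  C–C: 1 × 343 = 343
  C–H: 6 × 399 = 2394
  C=C: 1 × 602 = 602
  H–F: 1 × 546 = 546
  Σ(broken) = 3885 kJ
Bonds formed (products):
  C–C: 2 × 343 = 686
  C–F: 1 × 492 = 492
  C–H: 7 × 399 = 2793
  Σ(formed) = 3971 kJ
ΔH = Σ(broken) − Σ(formed) = 3885 − 3971 = −86 kJ

ΔH ≈ −86 kJ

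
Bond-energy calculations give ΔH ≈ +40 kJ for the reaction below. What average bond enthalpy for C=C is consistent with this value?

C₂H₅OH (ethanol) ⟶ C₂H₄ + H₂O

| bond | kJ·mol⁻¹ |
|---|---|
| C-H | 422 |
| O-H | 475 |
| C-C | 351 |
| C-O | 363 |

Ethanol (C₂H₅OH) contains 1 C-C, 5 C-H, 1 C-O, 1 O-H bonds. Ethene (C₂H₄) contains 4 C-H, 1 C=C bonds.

D(C=C) ≈ 621 kJ/mol

Let D be the C=C bond energy.
Σ(broken) = 1×351 + 5×422 + 1×363 + 1×475 = 3299
Σ(formed) = 4×422 + 1×D + 2×475 = 2638 + D
ΔH = Σ(broken) − Σ(formed) = (3299) − (2638 + D) = +661 − D
Setting this equal to +40 kJ gives D = 621 kJ/mol.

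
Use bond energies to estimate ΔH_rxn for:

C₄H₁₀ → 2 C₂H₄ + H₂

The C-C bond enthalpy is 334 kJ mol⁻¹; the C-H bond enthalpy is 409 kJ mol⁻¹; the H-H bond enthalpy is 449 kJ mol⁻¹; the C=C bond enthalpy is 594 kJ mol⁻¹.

Bonds broken (reactants):
  C-C: 3 × 334 = 1002
  C-H: 10 × 409 = 4090
  Σ(broken) = 5092 kJ
Bonds formed (products):
  C-H: 8 × 409 = 3272
  C=C: 2 × 594 = 1188
  H-H: 1 × 449 = 449
  Σ(formed) = 4909 kJ
ΔH = Σ(broken) − Σ(formed) = 5092 − 4909 = +183 kJ

ΔH ≈ +183 kJ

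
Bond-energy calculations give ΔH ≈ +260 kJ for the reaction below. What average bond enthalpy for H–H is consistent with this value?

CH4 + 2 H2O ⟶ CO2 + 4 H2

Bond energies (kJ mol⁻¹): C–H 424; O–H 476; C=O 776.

Let D be the H–H bond energy.
Σ(broken) = 4×424 + 4×476 = 3600
Σ(formed) = 2×776 + 4×D = 1552 + 4D
ΔH = Σ(broken) − Σ(formed) = (3600) − (1552 + 4D) = +2048 − 4D
Setting this equal to +260 kJ gives 4D = 1788, so D = 447 kJ/mol.

D(H–H) ≈ 447 kJ/mol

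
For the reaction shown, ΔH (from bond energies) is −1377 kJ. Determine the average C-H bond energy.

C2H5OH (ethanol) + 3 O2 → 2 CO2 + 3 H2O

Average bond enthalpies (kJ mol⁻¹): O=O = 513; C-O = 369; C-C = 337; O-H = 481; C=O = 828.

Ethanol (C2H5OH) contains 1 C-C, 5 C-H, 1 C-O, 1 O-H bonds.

D(C-H) ≈ 419 kJ/mol

Let D be the C-H bond energy.
Σ(broken) = 1×337 + 5×D + 1×369 + 1×481 + 3×513 = 2726 + 5D
Σ(formed) = 4×828 + 6×481 = 6198
ΔH = Σ(broken) − Σ(formed) = (2726 + 5D) − (6198) = −3472 + 5D
Setting this equal to −1377 kJ gives 5D = 2095, so D = 419 kJ/mol.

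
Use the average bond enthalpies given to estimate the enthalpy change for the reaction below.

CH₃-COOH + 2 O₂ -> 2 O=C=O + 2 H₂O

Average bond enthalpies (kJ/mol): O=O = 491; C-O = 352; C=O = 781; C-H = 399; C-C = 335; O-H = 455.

Bonds broken (reactants):
  C-C: 1 × 335 = 335
  C-H: 3 × 399 = 1197
  C-O: 1 × 352 = 352
  C=O: 1 × 781 = 781
  O-H: 1 × 455 = 455
  O=O: 2 × 491 = 982
  Σ(broken) = 4102 kJ
Bonds formed (products):
  C=O: 4 × 781 = 3124
  O-H: 4 × 455 = 1820
  Σ(formed) = 4944 kJ
ΔH = Σ(broken) − Σ(formed) = 4102 − 4944 = −842 kJ

ΔH ≈ −842 kJ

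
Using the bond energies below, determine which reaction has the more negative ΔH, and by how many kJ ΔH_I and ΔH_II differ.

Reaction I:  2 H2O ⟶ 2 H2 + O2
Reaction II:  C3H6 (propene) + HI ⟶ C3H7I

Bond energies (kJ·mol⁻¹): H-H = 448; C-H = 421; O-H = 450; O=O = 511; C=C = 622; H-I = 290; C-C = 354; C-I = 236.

Reaction II, by 492 kJ

Reaction I:
  Bonds broken (reactants):
    O-H: 4 × 450 = 1800
    Σ(broken) = 1800 kJ
  Bonds formed (products):
    H-H: 2 × 448 = 896
    O=O: 1 × 511 = 511
    Σ(formed) = 1407 kJ
  ΔH_I = 1800 − 1407 = +393 kJ
Reaction II:
  Bonds broken (reactants):
    C-C: 1 × 354 = 354
    C-H: 6 × 421 = 2526
    C=C: 1 × 622 = 622
    H-I: 1 × 290 = 290
    Σ(broken) = 3792 kJ
  Bonds formed (products):
    C-C: 2 × 354 = 708
    C-H: 7 × 421 = 2947
    C-I: 1 × 236 = 236
    Σ(formed) = 3891 kJ
  ΔH_II = 3792 − 3891 = −99 kJ
ΔH_I − ΔH_II = +492 kJ, so reaction II has the more negative ΔH; |ΔH_I − ΔH_II| = 492 kJ.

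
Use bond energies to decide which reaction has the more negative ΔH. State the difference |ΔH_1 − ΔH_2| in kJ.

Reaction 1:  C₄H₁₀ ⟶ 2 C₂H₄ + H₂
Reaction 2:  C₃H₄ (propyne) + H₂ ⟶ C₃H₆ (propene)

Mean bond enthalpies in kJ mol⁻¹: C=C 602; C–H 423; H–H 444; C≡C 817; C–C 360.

Reaction 1:
  Bonds broken (reactants):
    C–C: 3 × 360 = 1080
    C–H: 10 × 423 = 4230
    Σ(broken) = 5310 kJ
  Bonds formed (products):
    C–H: 8 × 423 = 3384
    C=C: 2 × 602 = 1204
    H–H: 1 × 444 = 444
    Σ(formed) = 5032 kJ
  ΔH_1 = 5310 − 5032 = +278 kJ
Reaction 2:
  Bonds broken (reactants):
    C≡C: 1 × 817 = 817
    C–C: 1 × 360 = 360
    C–H: 4 × 423 = 1692
    H–H: 1 × 444 = 444
    Σ(broken) = 3313 kJ
  Bonds formed (products):
    C–C: 1 × 360 = 360
    C–H: 6 × 423 = 2538
    C=C: 1 × 602 = 602
    Σ(formed) = 3500 kJ
  ΔH_2 = 3313 − 3500 = −187 kJ
ΔH_1 − ΔH_2 = +465 kJ, so reaction 2 has the more negative ΔH; |ΔH_1 − ΔH_2| = 465 kJ.

Reaction 2, by 465 kJ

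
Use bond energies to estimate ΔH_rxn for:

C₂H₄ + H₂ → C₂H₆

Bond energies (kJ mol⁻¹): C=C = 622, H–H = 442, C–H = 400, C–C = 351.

ΔH ≈ −87 kJ

Bonds broken (reactants):
  C–H: 4 × 400 = 1600
  C=C: 1 × 622 = 622
  H–H: 1 × 442 = 442
  Σ(broken) = 2664 kJ
Bonds formed (products):
  C–C: 1 × 351 = 351
  C–H: 6 × 400 = 2400
  Σ(formed) = 2751 kJ
ΔH = Σ(broken) − Σ(formed) = 2664 − 2751 = −87 kJ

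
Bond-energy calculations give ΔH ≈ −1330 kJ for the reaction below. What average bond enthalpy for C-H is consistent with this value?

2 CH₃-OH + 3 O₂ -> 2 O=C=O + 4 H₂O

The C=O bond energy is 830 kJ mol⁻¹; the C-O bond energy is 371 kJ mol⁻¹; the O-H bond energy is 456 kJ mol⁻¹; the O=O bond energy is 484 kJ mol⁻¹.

D(C-H) ≈ 422 kJ/mol

Let D be the C-H bond energy.
Σ(broken) = 6×D + 2×371 + 2×456 + 3×484 = 3106 + 6D
Σ(formed) = 4×830 + 8×456 = 6968
ΔH = Σ(broken) − Σ(formed) = (3106 + 6D) − (6968) = −3862 + 6D
Setting this equal to −1330 kJ gives 6D = 2532, so D = 422 kJ/mol.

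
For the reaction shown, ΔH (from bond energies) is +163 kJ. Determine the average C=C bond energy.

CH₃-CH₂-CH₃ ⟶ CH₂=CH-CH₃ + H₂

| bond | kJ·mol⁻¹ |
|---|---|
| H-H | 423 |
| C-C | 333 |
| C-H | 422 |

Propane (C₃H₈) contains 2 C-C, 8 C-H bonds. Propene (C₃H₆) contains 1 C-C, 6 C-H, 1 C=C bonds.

D(C=C) ≈ 591 kJ/mol

Let D be the C=C bond energy.
Σ(broken) = 2×333 + 8×422 = 4042
Σ(formed) = 1×333 + 6×422 + 1×D + 1×423 = 3288 + D
ΔH = Σ(broken) − Σ(formed) = (4042) − (3288 + D) = +754 − D
Setting this equal to +163 kJ gives D = 591 kJ/mol.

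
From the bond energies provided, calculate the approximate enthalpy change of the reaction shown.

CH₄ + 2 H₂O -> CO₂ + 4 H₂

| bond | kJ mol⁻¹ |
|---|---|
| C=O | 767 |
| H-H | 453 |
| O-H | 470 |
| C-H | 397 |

Bonds broken (reactants):
  C-H: 4 × 397 = 1588
  O-H: 4 × 470 = 1880
  Σ(broken) = 3468 kJ
Bonds formed (products):
  C=O: 2 × 767 = 1534
  H-H: 4 × 453 = 1812
  Σ(formed) = 3346 kJ
ΔH = Σ(broken) − Σ(formed) = 3468 − 3346 = +122 kJ

ΔH ≈ +122 kJ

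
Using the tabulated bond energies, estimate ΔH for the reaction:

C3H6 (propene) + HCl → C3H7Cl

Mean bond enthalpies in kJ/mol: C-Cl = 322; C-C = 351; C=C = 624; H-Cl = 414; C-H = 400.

ΔH ≈ −35 kJ

Bonds broken (reactants):
  C-C: 1 × 351 = 351
  C-H: 6 × 400 = 2400
  C=C: 1 × 624 = 624
  H-Cl: 1 × 414 = 414
  Σ(broken) = 3789 kJ
Bonds formed (products):
  C-C: 2 × 351 = 702
  C-Cl: 1 × 322 = 322
  C-H: 7 × 400 = 2800
  Σ(formed) = 3824 kJ
ΔH = Σ(broken) − Σ(formed) = 3789 − 3824 = −35 kJ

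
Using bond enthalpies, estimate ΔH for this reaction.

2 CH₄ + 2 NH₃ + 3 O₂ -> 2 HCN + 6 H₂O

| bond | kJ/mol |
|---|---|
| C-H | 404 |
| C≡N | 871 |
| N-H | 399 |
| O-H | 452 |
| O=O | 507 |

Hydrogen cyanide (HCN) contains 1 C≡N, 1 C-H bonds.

ΔH ≈ −827 kJ

Bonds broken (reactants):
  C-H: 8 × 404 = 3232
  N-H: 6 × 399 = 2394
  O=O: 3 × 507 = 1521
  Σ(broken) = 7147 kJ
Bonds formed (products):
  C≡N: 2 × 871 = 1742
  C-H: 2 × 404 = 808
  O-H: 12 × 452 = 5424
  Σ(formed) = 7974 kJ
ΔH = Σ(broken) − Σ(formed) = 7147 − 7974 = −827 kJ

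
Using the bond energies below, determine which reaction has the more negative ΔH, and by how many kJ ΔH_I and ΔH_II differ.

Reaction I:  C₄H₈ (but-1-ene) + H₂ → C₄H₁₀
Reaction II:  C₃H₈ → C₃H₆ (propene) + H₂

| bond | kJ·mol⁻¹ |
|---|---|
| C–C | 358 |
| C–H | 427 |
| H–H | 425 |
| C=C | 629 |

Reaction I, by 316 kJ

Reaction I:
  Bonds broken (reactants):
    C–C: 2 × 358 = 716
    C–H: 8 × 427 = 3416
    C=C: 1 × 629 = 629
    H–H: 1 × 425 = 425
    Σ(broken) = 5186 kJ
  Bonds formed (products):
    C–C: 3 × 358 = 1074
    C–H: 10 × 427 = 4270
    Σ(formed) = 5344 kJ
  ΔH_I = 5186 − 5344 = −158 kJ
Reaction II:
  Bonds broken (reactants):
    C–C: 2 × 358 = 716
    C–H: 8 × 427 = 3416
    Σ(broken) = 4132 kJ
  Bonds formed (products):
    C–C: 1 × 358 = 358
    C–H: 6 × 427 = 2562
    C=C: 1 × 629 = 629
    H–H: 1 × 425 = 425
    Σ(formed) = 3974 kJ
  ΔH_II = 4132 − 3974 = +158 kJ
ΔH_I − ΔH_II = −316 kJ, so reaction I has the more negative ΔH; |ΔH_I − ΔH_II| = 316 kJ.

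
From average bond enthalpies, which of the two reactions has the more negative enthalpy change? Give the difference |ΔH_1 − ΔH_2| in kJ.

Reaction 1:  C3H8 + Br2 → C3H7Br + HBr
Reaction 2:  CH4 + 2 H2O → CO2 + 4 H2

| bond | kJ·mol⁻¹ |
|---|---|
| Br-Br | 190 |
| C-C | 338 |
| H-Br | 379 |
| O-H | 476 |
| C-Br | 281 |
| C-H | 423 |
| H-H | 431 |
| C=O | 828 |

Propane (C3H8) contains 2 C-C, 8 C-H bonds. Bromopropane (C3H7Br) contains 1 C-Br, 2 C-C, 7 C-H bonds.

Reaction 1, by 263 kJ

Reaction 1:
  Bonds broken (reactants):
    Br-Br: 1 × 190 = 190
    C-C: 2 × 338 = 676
    C-H: 8 × 423 = 3384
    Σ(broken) = 4250 kJ
  Bonds formed (products):
    C-Br: 1 × 281 = 281
    C-C: 2 × 338 = 676
    C-H: 7 × 423 = 2961
    H-Br: 1 × 379 = 379
    Σ(formed) = 4297 kJ
  ΔH_1 = 4250 − 4297 = −47 kJ
Reaction 2:
  Bonds broken (reactants):
    C-H: 4 × 423 = 1692
    O-H: 4 × 476 = 1904
    Σ(broken) = 3596 kJ
  Bonds formed (products):
    C=O: 2 × 828 = 1656
    H-H: 4 × 431 = 1724
    Σ(formed) = 3380 kJ
  ΔH_2 = 3596 − 3380 = +216 kJ
ΔH_1 − ΔH_2 = −263 kJ, so reaction 1 has the more negative ΔH; |ΔH_1 − ΔH_2| = 263 kJ.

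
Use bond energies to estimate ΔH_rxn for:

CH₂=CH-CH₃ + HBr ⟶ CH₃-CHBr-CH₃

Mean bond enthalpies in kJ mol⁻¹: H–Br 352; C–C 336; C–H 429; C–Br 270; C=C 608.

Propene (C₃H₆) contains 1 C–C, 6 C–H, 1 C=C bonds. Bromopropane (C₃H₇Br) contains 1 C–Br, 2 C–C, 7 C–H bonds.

Bonds broken (reactants):
  C–C: 1 × 336 = 336
  C–H: 6 × 429 = 2574
  C=C: 1 × 608 = 608
  H–Br: 1 × 352 = 352
  Σ(broken) = 3870 kJ
Bonds formed (products):
  C–Br: 1 × 270 = 270
  C–C: 2 × 336 = 672
  C–H: 7 × 429 = 3003
  Σ(formed) = 3945 kJ
ΔH = Σ(broken) − Σ(formed) = 3870 − 3945 = −75 kJ

ΔH ≈ −75 kJ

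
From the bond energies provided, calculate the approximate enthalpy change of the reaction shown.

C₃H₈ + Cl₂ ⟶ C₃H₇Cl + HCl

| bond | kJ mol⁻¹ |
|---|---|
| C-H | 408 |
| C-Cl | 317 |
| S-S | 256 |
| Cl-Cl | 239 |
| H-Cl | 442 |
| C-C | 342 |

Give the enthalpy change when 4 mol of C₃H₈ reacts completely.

Bonds broken (reactants):
  C-C: 2 × 342 = 684
  C-H: 8 × 408 = 3264
  Cl-Cl: 1 × 239 = 239
  Σ(broken) = 4187 kJ
Bonds formed (products):
  C-C: 2 × 342 = 684
  C-Cl: 1 × 317 = 317
  C-H: 7 × 408 = 2856
  H-Cl: 1 × 442 = 442
  Σ(formed) = 4299 kJ
ΔH = Σ(broken) − Σ(formed) = 4187 − 4299 = −112 kJ
For 4× the reaction as written: 4 × (−112) = −448 kJ

ΔH = −448 kJ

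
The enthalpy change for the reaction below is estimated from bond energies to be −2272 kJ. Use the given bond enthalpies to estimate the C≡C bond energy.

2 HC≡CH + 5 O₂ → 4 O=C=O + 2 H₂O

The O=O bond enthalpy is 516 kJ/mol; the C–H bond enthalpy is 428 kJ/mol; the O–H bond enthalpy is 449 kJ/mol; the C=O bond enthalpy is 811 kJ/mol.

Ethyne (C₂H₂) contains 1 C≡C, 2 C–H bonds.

Let D be the C≡C bond energy.
Σ(broken) = 2×D + 4×428 + 5×516 = 4292 + 2D
Σ(formed) = 8×811 + 4×449 = 8284
ΔH = Σ(broken) − Σ(formed) = (4292 + 2D) − (8284) = −3992 + 2D
Setting this equal to −2272 kJ gives 2D = 1720, so D = 860 kJ/mol.

D(C≡C) ≈ 860 kJ/mol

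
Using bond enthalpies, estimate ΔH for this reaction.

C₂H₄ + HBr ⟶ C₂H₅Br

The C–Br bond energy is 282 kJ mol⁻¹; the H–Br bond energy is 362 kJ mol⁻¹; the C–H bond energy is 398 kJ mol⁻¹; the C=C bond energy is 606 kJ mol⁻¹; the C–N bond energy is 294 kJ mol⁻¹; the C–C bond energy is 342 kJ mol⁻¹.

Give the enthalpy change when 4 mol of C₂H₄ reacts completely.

ΔH = −216 kJ

Bonds broken (reactants):
  C–H: 4 × 398 = 1592
  C=C: 1 × 606 = 606
  H–Br: 1 × 362 = 362
  Σ(broken) = 2560 kJ
Bonds formed (products):
  C–Br: 1 × 282 = 282
  C–C: 1 × 342 = 342
  C–H: 5 × 398 = 1990
  Σ(formed) = 2614 kJ
ΔH = Σ(broken) − Σ(formed) = 2560 − 2614 = −54 kJ
For 4× the reaction as written: 4 × (−54) = −216 kJ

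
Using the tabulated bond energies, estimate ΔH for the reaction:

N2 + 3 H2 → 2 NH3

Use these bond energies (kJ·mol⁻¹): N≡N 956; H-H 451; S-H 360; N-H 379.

ΔH ≈ +35 kJ

Bonds broken (reactants):
  H-H: 3 × 451 = 1353
  N≡N: 1 × 956 = 956
  Σ(broken) = 2309 kJ
Bonds formed (products):
  N-H: 6 × 379 = 2274
  Σ(formed) = 2274 kJ
ΔH = Σ(broken) − Σ(formed) = 2309 − 2274 = +35 kJ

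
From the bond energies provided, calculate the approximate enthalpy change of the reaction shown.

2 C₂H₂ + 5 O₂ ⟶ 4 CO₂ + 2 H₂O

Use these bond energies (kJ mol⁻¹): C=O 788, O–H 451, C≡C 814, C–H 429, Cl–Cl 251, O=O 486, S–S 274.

ΔH ≈ −2334 kJ

Bonds broken (reactants):
  C≡C: 2 × 814 = 1628
  C–H: 4 × 429 = 1716
  O=O: 5 × 486 = 2430
  Σ(broken) = 5774 kJ
Bonds formed (products):
  C=O: 8 × 788 = 6304
  O–H: 4 × 451 = 1804
  Σ(formed) = 8108 kJ
ΔH = Σ(broken) − Σ(formed) = 5774 − 8108 = −2334 kJ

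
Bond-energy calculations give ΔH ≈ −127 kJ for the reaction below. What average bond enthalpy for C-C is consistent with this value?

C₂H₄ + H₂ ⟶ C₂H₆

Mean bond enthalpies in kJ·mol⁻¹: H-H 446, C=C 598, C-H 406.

Let D be the C-C bond energy.
Σ(broken) = 4×406 + 1×598 + 1×446 = 2668
Σ(formed) = 1×D + 6×406 = 2436 + D
ΔH = Σ(broken) − Σ(formed) = (2668) − (2436 + D) = +232 − D
Setting this equal to −127 kJ gives D = 359 kJ/mol.

D(C-C) ≈ 359 kJ/mol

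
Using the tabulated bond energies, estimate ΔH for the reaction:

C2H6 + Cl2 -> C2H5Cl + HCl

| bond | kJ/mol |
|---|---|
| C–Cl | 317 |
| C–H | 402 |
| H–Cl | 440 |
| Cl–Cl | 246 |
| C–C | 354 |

Bonds broken (reactants):
  C–C: 1 × 354 = 354
  C–H: 6 × 402 = 2412
  Cl–Cl: 1 × 246 = 246
  Σ(broken) = 3012 kJ
Bonds formed (products):
  C–C: 1 × 354 = 354
  C–Cl: 1 × 317 = 317
  C–H: 5 × 402 = 2010
  H–Cl: 1 × 440 = 440
  Σ(formed) = 3121 kJ
ΔH = Σ(broken) − Σ(formed) = 3012 − 3121 = −109 kJ

ΔH ≈ −109 kJ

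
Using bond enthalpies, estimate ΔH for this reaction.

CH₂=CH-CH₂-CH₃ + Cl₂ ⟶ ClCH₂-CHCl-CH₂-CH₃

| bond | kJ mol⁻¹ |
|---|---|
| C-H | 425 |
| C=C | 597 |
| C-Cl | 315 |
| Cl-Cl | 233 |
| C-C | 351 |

ΔH ≈ −151 kJ

Bonds broken (reactants):
  C-C: 2 × 351 = 702
  C-H: 8 × 425 = 3400
  C=C: 1 × 597 = 597
  Cl-Cl: 1 × 233 = 233
  Σ(broken) = 4932 kJ
Bonds formed (products):
  C-C: 3 × 351 = 1053
  C-Cl: 2 × 315 = 630
  C-H: 8 × 425 = 3400
  Σ(formed) = 5083 kJ
ΔH = Σ(broken) − Σ(formed) = 4932 − 5083 = −151 kJ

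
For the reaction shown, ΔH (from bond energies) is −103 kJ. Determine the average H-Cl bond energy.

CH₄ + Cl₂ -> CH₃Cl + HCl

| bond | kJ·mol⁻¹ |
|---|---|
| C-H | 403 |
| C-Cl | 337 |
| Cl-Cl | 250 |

D(H-Cl) ≈ 419 kJ/mol

Let D be the H-Cl bond energy.
Σ(broken) = 4×403 + 1×250 = 1862
Σ(formed) = 1×337 + 3×403 + 1×D = 1546 + D
ΔH = Σ(broken) − Σ(formed) = (1862) − (1546 + D) = +316 − D
Setting this equal to −103 kJ gives D = 419 kJ/mol.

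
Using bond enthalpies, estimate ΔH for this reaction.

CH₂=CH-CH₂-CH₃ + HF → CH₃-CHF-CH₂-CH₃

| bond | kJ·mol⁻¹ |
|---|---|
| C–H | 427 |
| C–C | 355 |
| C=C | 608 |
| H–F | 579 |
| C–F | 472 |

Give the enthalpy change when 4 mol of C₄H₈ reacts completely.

ΔH = −268 kJ

Bonds broken (reactants):
  C–C: 2 × 355 = 710
  C–H: 8 × 427 = 3416
  C=C: 1 × 608 = 608
  H–F: 1 × 579 = 579
  Σ(broken) = 5313 kJ
Bonds formed (products):
  C–C: 3 × 355 = 1065
  C–F: 1 × 472 = 472
  C–H: 9 × 427 = 3843
  Σ(formed) = 5380 kJ
ΔH = Σ(broken) − Σ(formed) = 5313 − 5380 = −67 kJ
For 4× the reaction as written: 4 × (−67) = −268 kJ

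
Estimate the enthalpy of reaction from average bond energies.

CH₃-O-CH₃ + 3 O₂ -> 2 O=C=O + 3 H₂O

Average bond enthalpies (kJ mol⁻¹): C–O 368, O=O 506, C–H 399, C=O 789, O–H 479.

ΔH ≈ −1382 kJ

Bonds broken (reactants):
  C–H: 6 × 399 = 2394
  C–O: 2 × 368 = 736
  O=O: 3 × 506 = 1518
  Σ(broken) = 4648 kJ
Bonds formed (products):
  C=O: 4 × 789 = 3156
  O–H: 6 × 479 = 2874
  Σ(formed) = 6030 kJ
ΔH = Σ(broken) − Σ(formed) = 4648 − 6030 = −1382 kJ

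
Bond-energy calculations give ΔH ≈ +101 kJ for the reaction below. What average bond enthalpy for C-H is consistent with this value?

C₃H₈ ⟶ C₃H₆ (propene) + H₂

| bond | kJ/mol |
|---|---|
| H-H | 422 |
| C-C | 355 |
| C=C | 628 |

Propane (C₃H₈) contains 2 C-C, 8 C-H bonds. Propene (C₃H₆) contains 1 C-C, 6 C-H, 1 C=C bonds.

Let D be the C-H bond energy.
Σ(broken) = 2×355 + 8×D = 710 + 8D
Σ(formed) = 1×355 + 6×D + 1×628 + 1×422 = 1405 + 6D
ΔH = Σ(broken) − Σ(formed) = (710 + 8D) − (1405 + 6D) = −695 + 2D
Setting this equal to +101 kJ gives 2D = 796, so D = 398 kJ/mol.

D(C-H) ≈ 398 kJ/mol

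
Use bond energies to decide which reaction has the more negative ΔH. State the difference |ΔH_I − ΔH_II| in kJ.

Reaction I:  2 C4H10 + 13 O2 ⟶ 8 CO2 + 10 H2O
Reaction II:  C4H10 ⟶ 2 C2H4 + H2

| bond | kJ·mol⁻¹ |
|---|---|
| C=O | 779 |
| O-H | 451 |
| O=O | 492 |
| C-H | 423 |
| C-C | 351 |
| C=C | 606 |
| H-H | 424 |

Reaction I:
  Bonds broken (reactants):
    C-C: 6 × 351 = 2106
    C-H: 20 × 423 = 8460
    O=O: 13 × 492 = 6396
    Σ(broken) = 16962 kJ
  Bonds formed (products):
    C=O: 16 × 779 = 12464
    O-H: 20 × 451 = 9020
    Σ(formed) = 21484 kJ
  ΔH_I = 16962 − 21484 = −4522 kJ
Reaction II:
  Bonds broken (reactants):
    C-C: 3 × 351 = 1053
    C-H: 10 × 423 = 4230
    Σ(broken) = 5283 kJ
  Bonds formed (products):
    C-H: 8 × 423 = 3384
    C=C: 2 × 606 = 1212
    H-H: 1 × 424 = 424
    Σ(formed) = 5020 kJ
  ΔH_II = 5283 − 5020 = +263 kJ
ΔH_I − ΔH_II = −4785 kJ, so reaction I has the more negative ΔH; |ΔH_I − ΔH_II| = 4785 kJ.

Reaction I, by 4785 kJ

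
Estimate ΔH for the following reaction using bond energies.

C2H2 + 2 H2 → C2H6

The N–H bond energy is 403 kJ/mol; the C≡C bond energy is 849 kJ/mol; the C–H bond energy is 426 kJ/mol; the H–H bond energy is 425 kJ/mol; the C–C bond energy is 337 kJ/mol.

ΔH ≈ −342 kJ

Bonds broken (reactants):
  C≡C: 1 × 849 = 849
  C–H: 2 × 426 = 852
  H–H: 2 × 425 = 850
  Σ(broken) = 2551 kJ
Bonds formed (products):
  C–C: 1 × 337 = 337
  C–H: 6 × 426 = 2556
  Σ(formed) = 2893 kJ
ΔH = Σ(broken) − Σ(formed) = 2551 − 2893 = −342 kJ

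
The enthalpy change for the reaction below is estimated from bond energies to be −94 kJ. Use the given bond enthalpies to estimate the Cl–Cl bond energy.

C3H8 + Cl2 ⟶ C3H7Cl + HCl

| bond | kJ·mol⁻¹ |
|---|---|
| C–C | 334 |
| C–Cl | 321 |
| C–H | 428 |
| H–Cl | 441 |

D(Cl–Cl) ≈ 240 kJ/mol

Let D be the Cl–Cl bond energy.
Σ(broken) = 2×334 + 8×428 + 1×D = 4092 + D
Σ(formed) = 2×334 + 1×321 + 7×428 + 1×441 = 4426
ΔH = Σ(broken) − Σ(formed) = (4092 + D) − (4426) = −334 + D
Setting this equal to −94 kJ gives D = 240 kJ/mol.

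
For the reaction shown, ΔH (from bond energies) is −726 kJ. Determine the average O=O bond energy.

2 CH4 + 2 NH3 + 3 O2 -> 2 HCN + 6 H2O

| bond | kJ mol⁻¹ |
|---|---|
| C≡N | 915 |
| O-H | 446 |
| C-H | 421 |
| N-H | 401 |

D(O=O) ≈ 508 kJ/mol

Let D be the O=O bond energy.
Σ(broken) = 8×421 + 6×401 + 3×D = 5774 + 3D
Σ(formed) = 2×915 + 2×421 + 12×446 = 8024
ΔH = Σ(broken) − Σ(formed) = (5774 + 3D) − (8024) = −2250 + 3D
Setting this equal to −726 kJ gives 3D = 1524, so D = 508 kJ/mol.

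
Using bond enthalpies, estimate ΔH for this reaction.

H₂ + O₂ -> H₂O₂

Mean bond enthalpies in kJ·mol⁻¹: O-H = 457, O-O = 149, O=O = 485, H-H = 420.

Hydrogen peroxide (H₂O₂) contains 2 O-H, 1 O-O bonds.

Bonds broken (reactants):
  H-H: 1 × 420 = 420
  O=O: 1 × 485 = 485
  Σ(broken) = 905 kJ
Bonds formed (products):
  O-H: 2 × 457 = 914
  O-O: 1 × 149 = 149
  Σ(formed) = 1063 kJ
ΔH = Σ(broken) − Σ(formed) = 905 − 1063 = −158 kJ

ΔH ≈ −158 kJ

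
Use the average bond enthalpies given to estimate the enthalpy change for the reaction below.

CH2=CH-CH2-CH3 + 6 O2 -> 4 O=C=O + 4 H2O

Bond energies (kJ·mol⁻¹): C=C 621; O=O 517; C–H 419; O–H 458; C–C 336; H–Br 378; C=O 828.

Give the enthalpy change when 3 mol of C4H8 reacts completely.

Bonds broken (reactants):
  C–C: 2 × 336 = 672
  C–H: 8 × 419 = 3352
  C=C: 1 × 621 = 621
  O=O: 6 × 517 = 3102
  Σ(broken) = 7747 kJ
Bonds formed (products):
  C=O: 8 × 828 = 6624
  O–H: 8 × 458 = 3664
  Σ(formed) = 10288 kJ
ΔH = Σ(broken) − Σ(formed) = 7747 − 10288 = −2541 kJ
For 3× the reaction as written: 3 × (−2541) = −7623 kJ

ΔH = −7623 kJ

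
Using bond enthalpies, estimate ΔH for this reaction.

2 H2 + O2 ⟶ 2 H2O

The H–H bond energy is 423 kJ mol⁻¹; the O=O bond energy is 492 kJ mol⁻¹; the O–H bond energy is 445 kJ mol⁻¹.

Bonds broken (reactants):
  H–H: 2 × 423 = 846
  O=O: 1 × 492 = 492
  Σ(broken) = 1338 kJ
Bonds formed (products):
  O–H: 4 × 445 = 1780
  Σ(formed) = 1780 kJ
ΔH = Σ(broken) − Σ(formed) = 1338 − 1780 = −442 kJ

ΔH ≈ −442 kJ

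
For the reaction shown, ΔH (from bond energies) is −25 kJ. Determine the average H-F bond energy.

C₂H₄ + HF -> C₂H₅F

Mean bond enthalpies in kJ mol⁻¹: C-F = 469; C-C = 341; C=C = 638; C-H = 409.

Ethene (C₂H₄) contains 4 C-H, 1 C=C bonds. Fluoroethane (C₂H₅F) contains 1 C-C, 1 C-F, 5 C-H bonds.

Let D be the H-F bond energy.
Σ(broken) = 4×409 + 1×638 + 1×D = 2274 + D
Σ(formed) = 1×341 + 1×469 + 5×409 = 2855
ΔH = Σ(broken) − Σ(formed) = (2274 + D) − (2855) = −581 + D
Setting this equal to −25 kJ gives D = 556 kJ/mol.

D(H-F) ≈ 556 kJ/mol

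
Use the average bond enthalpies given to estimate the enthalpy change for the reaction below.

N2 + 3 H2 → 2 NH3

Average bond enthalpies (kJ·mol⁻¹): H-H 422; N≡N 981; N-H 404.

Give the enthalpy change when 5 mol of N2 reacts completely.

Bonds broken (reactants):
  H-H: 3 × 422 = 1266
  N≡N: 1 × 981 = 981
  Σ(broken) = 2247 kJ
Bonds formed (products):
  N-H: 6 × 404 = 2424
  Σ(formed) = 2424 kJ
ΔH = Σ(broken) − Σ(formed) = 2247 − 2424 = −177 kJ
For 5× the reaction as written: 5 × (−177) = −885 kJ

ΔH = −885 kJ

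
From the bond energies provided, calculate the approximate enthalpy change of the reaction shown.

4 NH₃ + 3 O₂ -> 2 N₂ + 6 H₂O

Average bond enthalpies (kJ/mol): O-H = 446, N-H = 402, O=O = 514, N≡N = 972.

Bonds broken (reactants):
  N-H: 12 × 402 = 4824
  O=O: 3 × 514 = 1542
  Σ(broken) = 6366 kJ
Bonds formed (products):
  N≡N: 2 × 972 = 1944
  O-H: 12 × 446 = 5352
  Σ(formed) = 7296 kJ
ΔH = Σ(broken) − Σ(formed) = 6366 − 7296 = −930 kJ

ΔH ≈ −930 kJ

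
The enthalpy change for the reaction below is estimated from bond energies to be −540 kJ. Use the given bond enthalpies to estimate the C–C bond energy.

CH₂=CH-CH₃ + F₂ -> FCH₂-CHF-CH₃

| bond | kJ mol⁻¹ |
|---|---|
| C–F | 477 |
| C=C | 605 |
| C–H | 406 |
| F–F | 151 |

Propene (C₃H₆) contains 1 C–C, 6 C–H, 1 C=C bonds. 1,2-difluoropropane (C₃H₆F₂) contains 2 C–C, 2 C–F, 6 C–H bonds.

D(C–C) ≈ 342 kJ/mol

Let D be the C–C bond energy.
Σ(broken) = 1×D + 6×406 + 1×605 + 1×151 = 3192 + D
Σ(formed) = 2×D + 2×477 + 6×406 = 3390 + 2D
ΔH = Σ(broken) − Σ(formed) = (3192 + D) − (3390 + 2D) = −198 − D
Setting this equal to −540 kJ gives D = 342 kJ/mol.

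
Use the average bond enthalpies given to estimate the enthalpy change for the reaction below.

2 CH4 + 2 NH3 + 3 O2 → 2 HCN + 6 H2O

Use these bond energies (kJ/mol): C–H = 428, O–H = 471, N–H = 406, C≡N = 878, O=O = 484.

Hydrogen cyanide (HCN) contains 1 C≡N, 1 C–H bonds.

Bonds broken (reactants):
  C–H: 8 × 428 = 3424
  N–H: 6 × 406 = 2436
  O=O: 3 × 484 = 1452
  Σ(broken) = 7312 kJ
Bonds formed (products):
  C≡N: 2 × 878 = 1756
  C–H: 2 × 428 = 856
  O–H: 12 × 471 = 5652
  Σ(formed) = 8264 kJ
ΔH = Σ(broken) − Σ(formed) = 7312 − 8264 = −952 kJ

ΔH ≈ −952 kJ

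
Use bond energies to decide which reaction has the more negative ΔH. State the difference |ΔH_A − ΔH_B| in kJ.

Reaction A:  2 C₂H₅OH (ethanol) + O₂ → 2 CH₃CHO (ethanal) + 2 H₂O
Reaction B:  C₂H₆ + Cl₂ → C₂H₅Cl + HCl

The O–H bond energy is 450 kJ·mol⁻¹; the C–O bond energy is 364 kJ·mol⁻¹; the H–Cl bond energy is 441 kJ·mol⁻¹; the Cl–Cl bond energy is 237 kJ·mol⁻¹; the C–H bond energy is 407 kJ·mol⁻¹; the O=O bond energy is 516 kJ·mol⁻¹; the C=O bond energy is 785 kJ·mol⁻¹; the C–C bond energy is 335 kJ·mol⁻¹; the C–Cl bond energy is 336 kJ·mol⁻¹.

Reaction A:
  Bonds broken (reactants):
    C–C: 2 × 335 = 670
    C–H: 10 × 407 = 4070
    C–O: 2 × 364 = 728
    O–H: 2 × 450 = 900
    O=O: 1 × 516 = 516
    Σ(broken) = 6884 kJ
  Bonds formed (products):
    C–C: 2 × 335 = 670
    C–H: 8 × 407 = 3256
    C=O: 2 × 785 = 1570
    O–H: 4 × 450 = 1800
    Σ(formed) = 7296 kJ
  ΔH_A = 6884 − 7296 = −412 kJ
Reaction B:
  Bonds broken (reactants):
    C–C: 1 × 335 = 335
    C–H: 6 × 407 = 2442
    Cl–Cl: 1 × 237 = 237
    Σ(broken) = 3014 kJ
  Bonds formed (products):
    C–C: 1 × 335 = 335
    C–Cl: 1 × 336 = 336
    C–H: 5 × 407 = 2035
    H–Cl: 1 × 441 = 441
    Σ(formed) = 3147 kJ
  ΔH_B = 3014 − 3147 = −133 kJ
ΔH_A − ΔH_B = −279 kJ, so reaction A has the more negative ΔH; |ΔH_A − ΔH_B| = 279 kJ.

Reaction A, by 279 kJ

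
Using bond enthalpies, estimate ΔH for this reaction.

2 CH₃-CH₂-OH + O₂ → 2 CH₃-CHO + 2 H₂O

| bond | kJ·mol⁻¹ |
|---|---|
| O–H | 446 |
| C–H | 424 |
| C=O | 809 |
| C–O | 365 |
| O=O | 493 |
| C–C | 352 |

ΔH ≈ −439 kJ

Bonds broken (reactants):
  C–C: 2 × 352 = 704
  C–H: 10 × 424 = 4240
  C–O: 2 × 365 = 730
  O–H: 2 × 446 = 892
  O=O: 1 × 493 = 493
  Σ(broken) = 7059 kJ
Bonds formed (products):
  C–C: 2 × 352 = 704
  C–H: 8 × 424 = 3392
  C=O: 2 × 809 = 1618
  O–H: 4 × 446 = 1784
  Σ(formed) = 7498 kJ
ΔH = Σ(broken) − Σ(formed) = 7059 − 7498 = −439 kJ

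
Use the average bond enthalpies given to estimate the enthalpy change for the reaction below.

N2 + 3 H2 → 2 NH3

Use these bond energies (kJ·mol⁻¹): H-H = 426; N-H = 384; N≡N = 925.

ΔH ≈ −101 kJ

Bonds broken (reactants):
  H-H: 3 × 426 = 1278
  N≡N: 1 × 925 = 925
  Σ(broken) = 2203 kJ
Bonds formed (products):
  N-H: 6 × 384 = 2304
  Σ(formed) = 2304 kJ
ΔH = Σ(broken) − Σ(formed) = 2203 − 2304 = −101 kJ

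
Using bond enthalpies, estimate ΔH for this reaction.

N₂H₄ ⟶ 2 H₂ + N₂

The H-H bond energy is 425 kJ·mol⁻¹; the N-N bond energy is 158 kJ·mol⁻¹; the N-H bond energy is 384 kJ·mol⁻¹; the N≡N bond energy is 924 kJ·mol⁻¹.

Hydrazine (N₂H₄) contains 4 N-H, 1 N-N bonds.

Bonds broken (reactants):
  N-H: 4 × 384 = 1536
  N-N: 1 × 158 = 158
  Σ(broken) = 1694 kJ
Bonds formed (products):
  H-H: 2 × 425 = 850
  N≡N: 1 × 924 = 924
  Σ(formed) = 1774 kJ
ΔH = Σ(broken) − Σ(formed) = 1694 − 1774 = −80 kJ

ΔH ≈ −80 kJ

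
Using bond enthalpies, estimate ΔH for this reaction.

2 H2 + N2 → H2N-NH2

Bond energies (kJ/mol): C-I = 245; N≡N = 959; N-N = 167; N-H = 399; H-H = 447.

Bonds broken (reactants):
  H-H: 2 × 447 = 894
  N≡N: 1 × 959 = 959
  Σ(broken) = 1853 kJ
Bonds formed (products):
  N-H: 4 × 399 = 1596
  N-N: 1 × 167 = 167
  Σ(formed) = 1763 kJ
ΔH = Σ(broken) − Σ(formed) = 1853 − 1763 = +90 kJ

ΔH ≈ +90 kJ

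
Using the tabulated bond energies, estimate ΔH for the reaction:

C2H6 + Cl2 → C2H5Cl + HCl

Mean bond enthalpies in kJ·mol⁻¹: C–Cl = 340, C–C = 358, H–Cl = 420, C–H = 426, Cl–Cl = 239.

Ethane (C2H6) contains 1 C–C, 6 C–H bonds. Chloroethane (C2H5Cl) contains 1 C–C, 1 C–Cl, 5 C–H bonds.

Bonds broken (reactants):
  C–C: 1 × 358 = 358
  C–H: 6 × 426 = 2556
  Cl–Cl: 1 × 239 = 239
  Σ(broken) = 3153 kJ
Bonds formed (products):
  C–C: 1 × 358 = 358
  C–Cl: 1 × 340 = 340
  C–H: 5 × 426 = 2130
  H–Cl: 1 × 420 = 420
  Σ(formed) = 3248 kJ
ΔH = Σ(broken) − Σ(formed) = 3153 − 3248 = −95 kJ

ΔH ≈ −95 kJ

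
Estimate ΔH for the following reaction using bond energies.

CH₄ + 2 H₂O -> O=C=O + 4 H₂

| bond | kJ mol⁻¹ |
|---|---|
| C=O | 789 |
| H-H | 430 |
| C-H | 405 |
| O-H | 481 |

ΔH ≈ +246 kJ

Bonds broken (reactants):
  C-H: 4 × 405 = 1620
  O-H: 4 × 481 = 1924
  Σ(broken) = 3544 kJ
Bonds formed (products):
  C=O: 2 × 789 = 1578
  H-H: 4 × 430 = 1720
  Σ(formed) = 3298 kJ
ΔH = Σ(broken) − Σ(formed) = 3544 − 3298 = +246 kJ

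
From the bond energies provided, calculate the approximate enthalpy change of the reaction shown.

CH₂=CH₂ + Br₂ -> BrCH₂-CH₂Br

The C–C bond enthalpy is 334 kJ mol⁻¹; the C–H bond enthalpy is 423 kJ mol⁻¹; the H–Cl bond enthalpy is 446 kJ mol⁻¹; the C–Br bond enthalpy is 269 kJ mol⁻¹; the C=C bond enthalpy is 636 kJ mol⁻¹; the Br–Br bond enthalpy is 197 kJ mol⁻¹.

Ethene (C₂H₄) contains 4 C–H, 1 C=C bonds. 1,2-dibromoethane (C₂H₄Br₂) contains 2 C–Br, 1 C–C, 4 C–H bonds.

ΔH ≈ −39 kJ

Bonds broken (reactants):
  Br–Br: 1 × 197 = 197
  C–H: 4 × 423 = 1692
  C=C: 1 × 636 = 636
  Σ(broken) = 2525 kJ
Bonds formed (products):
  C–Br: 2 × 269 = 538
  C–C: 1 × 334 = 334
  C–H: 4 × 423 = 1692
  Σ(formed) = 2564 kJ
ΔH = Σ(broken) − Σ(formed) = 2525 − 2564 = −39 kJ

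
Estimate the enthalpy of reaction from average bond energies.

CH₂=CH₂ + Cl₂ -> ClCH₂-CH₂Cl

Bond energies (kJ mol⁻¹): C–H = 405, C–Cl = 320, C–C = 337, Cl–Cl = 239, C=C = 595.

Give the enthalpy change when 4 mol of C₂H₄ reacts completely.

ΔH = −572 kJ

Bonds broken (reactants):
  C–H: 4 × 405 = 1620
  C=C: 1 × 595 = 595
  Cl–Cl: 1 × 239 = 239
  Σ(broken) = 2454 kJ
Bonds formed (products):
  C–C: 1 × 337 = 337
  C–Cl: 2 × 320 = 640
  C–H: 4 × 405 = 1620
  Σ(formed) = 2597 kJ
ΔH = Σ(broken) − Σ(formed) = 2454 − 2597 = −143 kJ
For 4× the reaction as written: 4 × (−143) = −572 kJ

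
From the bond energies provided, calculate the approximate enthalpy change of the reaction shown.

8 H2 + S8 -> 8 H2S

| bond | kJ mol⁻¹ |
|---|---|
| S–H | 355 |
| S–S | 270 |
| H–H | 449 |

Bonds broken (reactants):
  H–H: 8 × 449 = 3592
  S–S: 8 × 270 = 2160
  Σ(broken) = 5752 kJ
Bonds formed (products):
  S–H: 16 × 355 = 5680
  Σ(formed) = 5680 kJ
ΔH = Σ(broken) − Σ(formed) = 5752 − 5680 = +72 kJ

ΔH ≈ +72 kJ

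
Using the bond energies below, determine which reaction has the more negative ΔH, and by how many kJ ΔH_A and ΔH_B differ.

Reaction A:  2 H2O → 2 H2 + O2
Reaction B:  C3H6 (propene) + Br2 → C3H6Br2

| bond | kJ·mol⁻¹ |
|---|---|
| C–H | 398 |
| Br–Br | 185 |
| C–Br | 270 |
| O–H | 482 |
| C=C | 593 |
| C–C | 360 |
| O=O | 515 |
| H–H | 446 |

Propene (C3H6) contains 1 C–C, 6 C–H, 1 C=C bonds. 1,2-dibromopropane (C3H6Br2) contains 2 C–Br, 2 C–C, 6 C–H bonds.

Reaction B, by 643 kJ

Reaction A:
  Bonds broken (reactants):
    O–H: 4 × 482 = 1928
    Σ(broken) = 1928 kJ
  Bonds formed (products):
    H–H: 2 × 446 = 892
    O=O: 1 × 515 = 515
    Σ(formed) = 1407 kJ
  ΔH_A = 1928 − 1407 = +521 kJ
Reaction B:
  Bonds broken (reactants):
    Br–Br: 1 × 185 = 185
    C–C: 1 × 360 = 360
    C–H: 6 × 398 = 2388
    C=C: 1 × 593 = 593
    Σ(broken) = 3526 kJ
  Bonds formed (products):
    C–Br: 2 × 270 = 540
    C–C: 2 × 360 = 720
    C–H: 6 × 398 = 2388
    Σ(formed) = 3648 kJ
  ΔH_B = 3526 − 3648 = −122 kJ
ΔH_A − ΔH_B = +643 kJ, so reaction B has the more negative ΔH; |ΔH_A − ΔH_B| = 643 kJ.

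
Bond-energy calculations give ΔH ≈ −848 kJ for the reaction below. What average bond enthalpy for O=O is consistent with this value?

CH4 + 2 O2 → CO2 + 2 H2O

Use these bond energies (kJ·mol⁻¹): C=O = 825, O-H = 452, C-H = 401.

D(O=O) ≈ 503 kJ/mol

Let D be the O=O bond energy.
Σ(broken) = 4×401 + 2×D = 1604 + 2D
Σ(formed) = 2×825 + 4×452 = 3458
ΔH = Σ(broken) − Σ(formed) = (1604 + 2D) − (3458) = −1854 + 2D
Setting this equal to −848 kJ gives 2D = 1006, so D = 503 kJ/mol.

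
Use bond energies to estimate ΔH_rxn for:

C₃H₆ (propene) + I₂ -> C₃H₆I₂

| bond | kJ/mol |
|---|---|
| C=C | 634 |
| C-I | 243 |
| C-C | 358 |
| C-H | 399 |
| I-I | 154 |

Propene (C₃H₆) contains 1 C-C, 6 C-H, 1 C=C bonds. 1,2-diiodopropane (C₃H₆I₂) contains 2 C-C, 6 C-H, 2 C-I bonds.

Bonds broken (reactants):
  C-C: 1 × 358 = 358
  C-H: 6 × 399 = 2394
  C=C: 1 × 634 = 634
  I-I: 1 × 154 = 154
  Σ(broken) = 3540 kJ
Bonds formed (products):
  C-C: 2 × 358 = 716
  C-H: 6 × 399 = 2394
  C-I: 2 × 243 = 486
  Σ(formed) = 3596 kJ
ΔH = Σ(broken) − Σ(formed) = 3540 − 3596 = −56 kJ

ΔH ≈ −56 kJ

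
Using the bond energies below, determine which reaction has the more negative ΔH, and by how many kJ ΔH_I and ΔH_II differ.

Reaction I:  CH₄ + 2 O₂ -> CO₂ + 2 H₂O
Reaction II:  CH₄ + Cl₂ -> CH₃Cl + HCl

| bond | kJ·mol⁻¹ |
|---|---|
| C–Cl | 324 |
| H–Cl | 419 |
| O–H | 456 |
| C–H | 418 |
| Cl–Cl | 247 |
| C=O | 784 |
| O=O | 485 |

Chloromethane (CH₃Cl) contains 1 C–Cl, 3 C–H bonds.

Reaction I, by 672 kJ

Reaction I:
  Bonds broken (reactants):
    C–H: 4 × 418 = 1672
    O=O: 2 × 485 = 970
    Σ(broken) = 2642 kJ
  Bonds formed (products):
    C=O: 2 × 784 = 1568
    O–H: 4 × 456 = 1824
    Σ(formed) = 3392 kJ
  ΔH_I = 2642 − 3392 = −750 kJ
Reaction II:
  Bonds broken (reactants):
    C–H: 4 × 418 = 1672
    Cl–Cl: 1 × 247 = 247
    Σ(broken) = 1919 kJ
  Bonds formed (products):
    C–Cl: 1 × 324 = 324
    C–H: 3 × 418 = 1254
    H–Cl: 1 × 419 = 419
    Σ(formed) = 1997 kJ
  ΔH_II = 1919 − 1997 = −78 kJ
ΔH_I − ΔH_II = −672 kJ, so reaction I has the more negative ΔH; |ΔH_I − ΔH_II| = 672 kJ.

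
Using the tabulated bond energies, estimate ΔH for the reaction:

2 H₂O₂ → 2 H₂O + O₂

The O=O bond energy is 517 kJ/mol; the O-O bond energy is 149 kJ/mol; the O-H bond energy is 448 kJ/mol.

ΔH ≈ −219 kJ

Bonds broken (reactants):
  O-H: 4 × 448 = 1792
  O-O: 2 × 149 = 298
  Σ(broken) = 2090 kJ
Bonds formed (products):
  O-H: 4 × 448 = 1792
  O=O: 1 × 517 = 517
  Σ(formed) = 2309 kJ
ΔH = Σ(broken) − Σ(formed) = 2090 − 2309 = −219 kJ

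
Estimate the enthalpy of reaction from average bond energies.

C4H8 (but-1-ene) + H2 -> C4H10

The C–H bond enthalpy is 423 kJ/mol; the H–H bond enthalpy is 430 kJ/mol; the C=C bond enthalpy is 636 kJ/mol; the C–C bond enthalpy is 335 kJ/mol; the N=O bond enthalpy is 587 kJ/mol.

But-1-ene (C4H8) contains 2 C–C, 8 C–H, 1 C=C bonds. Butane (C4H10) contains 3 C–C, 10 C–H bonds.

Bonds broken (reactants):
  C–C: 2 × 335 = 670
  C–H: 8 × 423 = 3384
  C=C: 1 × 636 = 636
  H–H: 1 × 430 = 430
  Σ(broken) = 5120 kJ
Bonds formed (products):
  C–C: 3 × 335 = 1005
  C–H: 10 × 423 = 4230
  Σ(formed) = 5235 kJ
ΔH = Σ(broken) − Σ(formed) = 5120 − 5235 = −115 kJ

ΔH ≈ −115 kJ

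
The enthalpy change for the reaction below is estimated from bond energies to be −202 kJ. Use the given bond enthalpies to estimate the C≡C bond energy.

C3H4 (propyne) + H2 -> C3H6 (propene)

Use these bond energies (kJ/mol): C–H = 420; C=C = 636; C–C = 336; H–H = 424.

Let D be the C≡C bond energy.
Σ(broken) = 1×D + 1×336 + 4×420 + 1×424 = 2440 + D
Σ(formed) = 1×336 + 6×420 + 1×636 = 3492
ΔH = Σ(broken) − Σ(formed) = (2440 + D) − (3492) = −1052 + D
Setting this equal to −202 kJ gives D = 850 kJ/mol.

D(C≡C) ≈ 850 kJ/mol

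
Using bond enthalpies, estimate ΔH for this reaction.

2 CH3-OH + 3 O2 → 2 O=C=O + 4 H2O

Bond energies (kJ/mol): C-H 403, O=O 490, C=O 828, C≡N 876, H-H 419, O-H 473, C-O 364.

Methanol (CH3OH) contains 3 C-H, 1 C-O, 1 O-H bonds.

Bonds broken (reactants):
  C-H: 6 × 403 = 2418
  C-O: 2 × 364 = 728
  O-H: 2 × 473 = 946
  O=O: 3 × 490 = 1470
  Σ(broken) = 5562 kJ
Bonds formed (products):
  C=O: 4 × 828 = 3312
  O-H: 8 × 473 = 3784
  Σ(formed) = 7096 kJ
ΔH = Σ(broken) − Σ(formed) = 5562 − 7096 = −1534 kJ

ΔH ≈ −1534 kJ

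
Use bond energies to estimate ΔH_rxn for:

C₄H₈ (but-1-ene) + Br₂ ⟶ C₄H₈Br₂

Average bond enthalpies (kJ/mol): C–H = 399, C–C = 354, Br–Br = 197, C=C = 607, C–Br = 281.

Bonds broken (reactants):
  Br–Br: 1 × 197 = 197
  C–C: 2 × 354 = 708
  C–H: 8 × 399 = 3192
  C=C: 1 × 607 = 607
  Σ(broken) = 4704 kJ
Bonds formed (products):
  C–Br: 2 × 281 = 562
  C–C: 3 × 354 = 1062
  C–H: 8 × 399 = 3192
  Σ(formed) = 4816 kJ
ΔH = Σ(broken) − Σ(formed) = 4704 − 4816 = −112 kJ

ΔH ≈ −112 kJ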